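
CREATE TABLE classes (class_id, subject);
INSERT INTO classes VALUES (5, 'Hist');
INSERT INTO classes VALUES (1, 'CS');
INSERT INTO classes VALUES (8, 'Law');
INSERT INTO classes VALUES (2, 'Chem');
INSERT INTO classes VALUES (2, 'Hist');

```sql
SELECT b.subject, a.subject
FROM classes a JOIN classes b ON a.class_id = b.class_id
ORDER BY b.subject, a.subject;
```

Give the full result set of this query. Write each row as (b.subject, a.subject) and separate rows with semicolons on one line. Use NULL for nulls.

INNER JOIN keeps only pairs where the ON condition holds.
Matching on a.class_id = b.class_id.
Matched pairs: 7.

(CS, CS); (Chem, Chem); (Chem, Hist); (Hist, Chem); (Hist, Hist); (Hist, Hist); (Law, Law)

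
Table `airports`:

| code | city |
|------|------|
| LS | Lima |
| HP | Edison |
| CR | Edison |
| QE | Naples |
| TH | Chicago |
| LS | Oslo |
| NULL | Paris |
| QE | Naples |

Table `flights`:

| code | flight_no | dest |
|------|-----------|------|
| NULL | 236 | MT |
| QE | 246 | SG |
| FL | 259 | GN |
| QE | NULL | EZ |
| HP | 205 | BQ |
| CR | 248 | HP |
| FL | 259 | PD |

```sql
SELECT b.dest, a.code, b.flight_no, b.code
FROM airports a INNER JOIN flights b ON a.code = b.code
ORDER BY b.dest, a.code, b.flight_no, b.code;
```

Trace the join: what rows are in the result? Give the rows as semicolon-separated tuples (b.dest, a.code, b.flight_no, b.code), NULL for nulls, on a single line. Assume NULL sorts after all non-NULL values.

(BQ, HP, 205, HP); (EZ, QE, NULL, QE); (EZ, QE, NULL, QE); (HP, CR, 248, CR); (SG, QE, 246, QE); (SG, QE, 246, QE)

INNER JOIN keeps only pairs where the ON condition holds.
Matching on a.code = b.code. A NULL in a compared column never satisfies the condition.
Matched pairs: 6.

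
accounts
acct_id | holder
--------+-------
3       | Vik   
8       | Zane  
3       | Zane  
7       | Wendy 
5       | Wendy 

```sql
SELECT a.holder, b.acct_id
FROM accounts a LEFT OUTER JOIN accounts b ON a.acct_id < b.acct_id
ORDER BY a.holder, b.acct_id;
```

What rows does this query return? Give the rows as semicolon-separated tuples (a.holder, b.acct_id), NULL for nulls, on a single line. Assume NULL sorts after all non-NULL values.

(Vik, 5); (Vik, 7); (Vik, 8); (Wendy, 7); (Wendy, 8); (Wendy, 8); (Zane, 5); (Zane, 7); (Zane, 8); (Zane, NULL)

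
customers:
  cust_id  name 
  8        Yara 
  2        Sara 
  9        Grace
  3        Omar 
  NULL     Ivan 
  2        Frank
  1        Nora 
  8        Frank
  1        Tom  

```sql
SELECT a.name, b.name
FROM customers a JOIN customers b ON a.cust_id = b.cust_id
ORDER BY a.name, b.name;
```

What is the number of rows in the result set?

INNER JOIN keeps only pairs where the ON condition holds.
Matching on a.cust_id = b.cust_id. A NULL in a compared column never satisfies the condition.
- a (cust_id=8) pairs with 2 row(s) of b.
- a (cust_id=2) pairs with 2 row(s) of b.
- a (cust_id=9) pairs with 1 row(s) of b.
- a (cust_id=3) pairs with 1 row(s) of b.
- a (cust_id=NULL) has no partner → excluded.
- a (cust_id=2) pairs with 2 row(s) of b.
- a (cust_id=1) pairs with 2 row(s) of b.
- a (cust_id=8) pairs with 2 row(s) of b.
- a (cust_id=1) pairs with 2 row(s) of b.
Total: 14 rows.

14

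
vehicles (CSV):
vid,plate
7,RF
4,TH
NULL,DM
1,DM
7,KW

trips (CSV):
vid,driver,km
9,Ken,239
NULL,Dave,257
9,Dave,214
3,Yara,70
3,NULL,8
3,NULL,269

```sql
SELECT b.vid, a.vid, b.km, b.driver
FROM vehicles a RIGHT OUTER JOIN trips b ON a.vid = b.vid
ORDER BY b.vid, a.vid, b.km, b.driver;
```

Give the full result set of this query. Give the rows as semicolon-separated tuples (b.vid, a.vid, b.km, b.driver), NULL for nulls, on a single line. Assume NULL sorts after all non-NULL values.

(3, NULL, 8, NULL); (3, NULL, 70, Yara); (3, NULL, 269, NULL); (9, NULL, 214, Dave); (9, NULL, 239, Ken); (NULL, NULL, 257, Dave)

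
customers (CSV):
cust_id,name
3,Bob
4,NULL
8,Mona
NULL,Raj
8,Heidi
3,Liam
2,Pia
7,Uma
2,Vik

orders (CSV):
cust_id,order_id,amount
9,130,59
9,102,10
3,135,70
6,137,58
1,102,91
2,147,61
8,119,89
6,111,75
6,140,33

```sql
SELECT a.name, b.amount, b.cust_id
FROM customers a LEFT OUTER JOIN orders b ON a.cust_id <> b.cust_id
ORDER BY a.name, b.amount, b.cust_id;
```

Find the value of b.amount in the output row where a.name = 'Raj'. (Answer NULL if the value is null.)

LEFT JOIN keeps every row from `customers`; unmatched rows get NULL for `orders`'s columns.
Matching on a.cust_id <> b.cust_id. A NULL in a compared column never satisfies the condition.
Matched pairs: 66; unmatched a rows kept: 1.

NULL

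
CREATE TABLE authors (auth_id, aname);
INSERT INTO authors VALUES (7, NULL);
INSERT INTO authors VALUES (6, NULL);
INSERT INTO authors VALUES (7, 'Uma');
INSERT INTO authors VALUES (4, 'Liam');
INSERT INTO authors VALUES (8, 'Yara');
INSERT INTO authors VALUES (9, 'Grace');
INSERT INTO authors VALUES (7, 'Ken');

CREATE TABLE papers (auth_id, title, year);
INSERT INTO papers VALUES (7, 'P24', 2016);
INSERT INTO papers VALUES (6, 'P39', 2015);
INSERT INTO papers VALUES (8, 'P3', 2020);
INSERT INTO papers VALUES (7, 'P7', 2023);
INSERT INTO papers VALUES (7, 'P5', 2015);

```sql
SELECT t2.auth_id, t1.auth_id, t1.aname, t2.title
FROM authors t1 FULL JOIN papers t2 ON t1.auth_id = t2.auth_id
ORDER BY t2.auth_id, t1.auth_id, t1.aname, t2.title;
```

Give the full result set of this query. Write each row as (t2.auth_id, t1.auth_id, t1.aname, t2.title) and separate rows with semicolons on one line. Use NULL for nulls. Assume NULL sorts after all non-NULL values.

(6, 6, NULL, P39); (7, 7, Ken, P24); (7, 7, Ken, P5); (7, 7, Ken, P7); (7, 7, Uma, P24); (7, 7, Uma, P5); (7, 7, Uma, P7); (7, 7, NULL, P24); (7, 7, NULL, P5); (7, 7, NULL, P7); (8, 8, Yara, P3); (NULL, 4, Liam, NULL); (NULL, 9, Grace, NULL)

FULL OUTER JOIN keeps every row from both sides; unmatched rows get NULL for the other side's columns.
Matching on t1.auth_id = t2.auth_id.
- t1 (auth_id=7) pairs with 3 row(s) of t2.
- t1 (auth_id=6) pairs with 1 row(s) of t2.
- t1 (auth_id=7) pairs with 3 row(s) of t2.
- t1 (auth_id=4) has no partner → padded with NULL.
- t1 (auth_id=8) pairs with 1 row(s) of t2.
- t1 (auth_id=9) has no partner → padded with NULL.
- t1 (auth_id=7) pairs with 3 row(s) of t2.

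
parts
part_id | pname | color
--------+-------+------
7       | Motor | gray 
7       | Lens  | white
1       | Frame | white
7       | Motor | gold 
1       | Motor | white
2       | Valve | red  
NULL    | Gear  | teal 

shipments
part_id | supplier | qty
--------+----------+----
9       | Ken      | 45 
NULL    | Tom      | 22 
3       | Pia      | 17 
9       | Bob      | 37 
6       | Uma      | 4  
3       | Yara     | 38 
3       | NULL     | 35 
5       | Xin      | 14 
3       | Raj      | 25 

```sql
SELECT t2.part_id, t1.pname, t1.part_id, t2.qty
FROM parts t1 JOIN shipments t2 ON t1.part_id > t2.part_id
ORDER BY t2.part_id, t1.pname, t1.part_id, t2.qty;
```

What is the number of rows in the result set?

INNER JOIN keeps only pairs where the ON condition holds.
Matching on t1.part_id > t2.part_id. A NULL in a compared column never satisfies the condition.
- t1 (part_id=7) pairs with 6 row(s) of t2.
- t1 (part_id=7) pairs with 6 row(s) of t2.
- t1 (part_id=1) has no partner → excluded.
- t1 (part_id=7) pairs with 6 row(s) of t2.
- t1 (part_id=1) has no partner → excluded.
- t1 (part_id=2) has no partner → excluded.
- t1 (part_id=NULL) has no partner → excluded.
Total: 18 rows.

18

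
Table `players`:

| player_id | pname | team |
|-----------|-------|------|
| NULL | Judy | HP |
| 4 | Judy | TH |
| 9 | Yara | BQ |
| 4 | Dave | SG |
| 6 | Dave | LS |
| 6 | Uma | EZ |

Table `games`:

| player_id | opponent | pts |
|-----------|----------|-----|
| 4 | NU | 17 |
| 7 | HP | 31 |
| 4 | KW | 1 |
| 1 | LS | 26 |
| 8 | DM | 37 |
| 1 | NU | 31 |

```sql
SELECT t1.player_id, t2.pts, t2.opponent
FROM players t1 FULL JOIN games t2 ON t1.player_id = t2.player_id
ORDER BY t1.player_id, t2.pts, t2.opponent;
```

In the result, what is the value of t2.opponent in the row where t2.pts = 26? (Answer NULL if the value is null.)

LS

FULL OUTER JOIN keeps every row from both sides; unmatched rows get NULL for the other side's columns.
Matching on t1.player_id = t2.player_id. A NULL in a compared column never satisfies the condition.
- t1[0] player_id=NULL → no match; kept with NULLs on the t2 side.
- t1[1] player_id=4 → 2 match(es) in t2 → 2 row(s).
- t1[2] player_id=9 → no match; kept with NULLs on the t2 side.
- t1[3] player_id=4 → 2 match(es) in t2 → 2 row(s).
- t1[4] player_id=6 → no match; kept with NULLs on the t2 side.
- t1[5] player_id=6 → no match; kept with NULLs on the t2 side.
- plus 4 unmatched t2 row(s), each kept with NULL t1 columns.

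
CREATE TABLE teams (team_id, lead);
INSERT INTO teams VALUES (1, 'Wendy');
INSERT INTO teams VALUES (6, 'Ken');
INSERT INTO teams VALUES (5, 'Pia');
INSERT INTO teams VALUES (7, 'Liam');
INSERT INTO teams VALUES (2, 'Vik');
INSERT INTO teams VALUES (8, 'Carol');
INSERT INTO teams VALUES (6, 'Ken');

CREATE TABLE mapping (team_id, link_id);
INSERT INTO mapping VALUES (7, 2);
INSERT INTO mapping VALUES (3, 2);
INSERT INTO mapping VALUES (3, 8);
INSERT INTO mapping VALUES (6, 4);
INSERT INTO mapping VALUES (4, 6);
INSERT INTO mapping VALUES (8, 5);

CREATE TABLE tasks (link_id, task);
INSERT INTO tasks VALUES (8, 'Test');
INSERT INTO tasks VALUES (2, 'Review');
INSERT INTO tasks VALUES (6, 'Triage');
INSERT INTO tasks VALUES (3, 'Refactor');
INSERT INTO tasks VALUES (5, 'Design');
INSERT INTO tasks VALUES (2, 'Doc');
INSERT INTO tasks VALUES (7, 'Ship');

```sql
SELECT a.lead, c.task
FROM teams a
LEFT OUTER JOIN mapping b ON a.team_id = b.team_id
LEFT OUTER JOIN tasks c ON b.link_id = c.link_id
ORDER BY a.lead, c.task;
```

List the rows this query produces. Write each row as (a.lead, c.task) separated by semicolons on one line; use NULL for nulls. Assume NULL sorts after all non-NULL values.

(Carol, Design); (Ken, NULL); (Ken, NULL); (Liam, Doc); (Liam, Review); (Pia, NULL); (Vik, NULL); (Wendy, NULL)

Joins associate left-to-right: teams LEFT JOIN mapping on team_id gives 7 intermediate row(s).
Then LEFT JOIN `tasks c` on link_id: each of those 7 rows is kept; rows whose b.link_id has no match in c get NULL for c's columns.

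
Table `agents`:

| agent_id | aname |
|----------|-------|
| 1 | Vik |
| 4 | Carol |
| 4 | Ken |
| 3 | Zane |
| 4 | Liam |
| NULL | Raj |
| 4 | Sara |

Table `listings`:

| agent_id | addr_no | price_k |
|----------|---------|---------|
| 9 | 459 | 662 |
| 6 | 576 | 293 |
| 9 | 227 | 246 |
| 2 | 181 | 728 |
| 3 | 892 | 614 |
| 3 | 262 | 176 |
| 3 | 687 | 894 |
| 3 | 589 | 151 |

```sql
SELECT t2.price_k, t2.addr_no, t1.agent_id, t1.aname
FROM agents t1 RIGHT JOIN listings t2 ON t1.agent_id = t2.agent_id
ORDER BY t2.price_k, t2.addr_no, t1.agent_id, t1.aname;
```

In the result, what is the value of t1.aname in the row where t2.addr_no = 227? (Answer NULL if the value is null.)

NULL

RIGHT JOIN keeps every row from `listings`; unmatched rows get NULL for `agents`'s columns.
Matching on t1.agent_id = t2.agent_id. A NULL in a compared column never satisfies the condition.
- t1 (agent_id=1) has no partner in t2.
- t1 (agent_id=4) has no partner in t2.
- t1 (agent_id=4) has no partner in t2.
- t1 (agent_id=3) pairs with 4 row(s) of t2.
- t1 (agent_id=4) has no partner in t2.
- t1 (agent_id=NULL) has no partner in t2.
- t1 (agent_id=4) has no partner in t2.
- 4 t2 row(s) had no t1 match → kept, t1 columns NULL.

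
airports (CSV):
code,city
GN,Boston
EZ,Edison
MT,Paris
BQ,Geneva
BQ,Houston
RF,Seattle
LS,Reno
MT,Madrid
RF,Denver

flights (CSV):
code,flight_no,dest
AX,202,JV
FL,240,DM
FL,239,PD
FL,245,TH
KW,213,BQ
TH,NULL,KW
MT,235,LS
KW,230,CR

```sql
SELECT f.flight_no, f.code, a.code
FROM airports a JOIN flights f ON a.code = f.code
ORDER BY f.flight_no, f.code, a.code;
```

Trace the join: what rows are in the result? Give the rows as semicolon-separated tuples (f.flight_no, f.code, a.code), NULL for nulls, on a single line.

(235, MT, MT); (235, MT, MT)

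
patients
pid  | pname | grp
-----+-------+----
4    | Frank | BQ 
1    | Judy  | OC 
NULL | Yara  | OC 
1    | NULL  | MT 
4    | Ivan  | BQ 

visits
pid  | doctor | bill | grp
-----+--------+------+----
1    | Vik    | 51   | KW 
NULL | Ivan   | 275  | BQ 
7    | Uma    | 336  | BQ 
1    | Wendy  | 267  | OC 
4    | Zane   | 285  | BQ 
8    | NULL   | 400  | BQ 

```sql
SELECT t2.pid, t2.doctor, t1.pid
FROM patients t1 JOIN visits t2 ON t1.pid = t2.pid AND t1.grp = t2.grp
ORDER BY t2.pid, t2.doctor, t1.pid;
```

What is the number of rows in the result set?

3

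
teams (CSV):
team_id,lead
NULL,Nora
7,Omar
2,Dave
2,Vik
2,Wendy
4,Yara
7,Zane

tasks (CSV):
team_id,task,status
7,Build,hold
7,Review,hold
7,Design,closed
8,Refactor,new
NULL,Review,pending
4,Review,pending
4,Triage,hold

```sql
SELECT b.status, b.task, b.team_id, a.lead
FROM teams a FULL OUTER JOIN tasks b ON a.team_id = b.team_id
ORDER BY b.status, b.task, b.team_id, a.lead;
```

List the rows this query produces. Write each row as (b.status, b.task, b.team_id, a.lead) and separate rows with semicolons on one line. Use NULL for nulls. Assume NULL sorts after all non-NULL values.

FULL OUTER JOIN keeps every row from both sides; unmatched rows get NULL for the other side's columns.
Matching on a.team_id = b.team_id. A NULL in a compared column never satisfies the condition.
Matched pairs: 8; unmatched a rows kept: 4; unmatched b rows kept: 2.

(closed, Design, 7, Omar); (closed, Design, 7, Zane); (hold, Build, 7, Omar); (hold, Build, 7, Zane); (hold, Review, 7, Omar); (hold, Review, 7, Zane); (hold, Triage, 4, Yara); (new, Refactor, 8, NULL); (pending, Review, 4, Yara); (pending, Review, NULL, NULL); (NULL, NULL, NULL, Dave); (NULL, NULL, NULL, Nora); (NULL, NULL, NULL, Vik); (NULL, NULL, NULL, Wendy)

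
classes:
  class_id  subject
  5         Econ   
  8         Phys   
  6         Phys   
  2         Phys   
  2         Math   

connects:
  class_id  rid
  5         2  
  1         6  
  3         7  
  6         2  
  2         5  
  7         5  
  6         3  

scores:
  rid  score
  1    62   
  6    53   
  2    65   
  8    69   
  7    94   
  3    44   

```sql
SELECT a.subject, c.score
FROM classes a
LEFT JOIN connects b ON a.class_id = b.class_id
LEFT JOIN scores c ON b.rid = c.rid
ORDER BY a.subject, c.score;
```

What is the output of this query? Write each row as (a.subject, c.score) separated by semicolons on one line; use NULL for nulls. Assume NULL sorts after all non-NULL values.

(Econ, 65); (Math, NULL); (Phys, 44); (Phys, 65); (Phys, NULL); (Phys, NULL)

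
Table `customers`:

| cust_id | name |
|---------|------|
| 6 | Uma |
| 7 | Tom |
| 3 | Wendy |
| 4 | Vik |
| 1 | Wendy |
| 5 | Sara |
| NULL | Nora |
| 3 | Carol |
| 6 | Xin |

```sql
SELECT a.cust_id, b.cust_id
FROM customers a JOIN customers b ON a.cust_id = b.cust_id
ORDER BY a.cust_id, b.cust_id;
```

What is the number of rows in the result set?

INNER JOIN keeps only pairs where the ON condition holds.
Matching on a.cust_id = b.cust_id. A NULL in a compared column never satisfies the condition.
- cust_id=6: 2 matching b row(s), so 2 row(s) emitted.
- cust_id=7: 1 matching b row(s), so 1 row(s) emitted.
- cust_id=3: 2 matching b row(s), so 2 row(s) emitted.
- cust_id=4: 1 matching b row(s), so 1 row(s) emitted.
- cust_id=1: 1 matching b row(s), so 1 row(s) emitted.
- cust_id=5: 1 matching b row(s), so 1 row(s) emitted.
- cust_id=NULL: no matching b row, dropped.
- cust_id=3: 2 matching b row(s), so 2 row(s) emitted.
- cust_id=6: 2 matching b row(s), so 2 row(s) emitted.
Total: 12 rows.

12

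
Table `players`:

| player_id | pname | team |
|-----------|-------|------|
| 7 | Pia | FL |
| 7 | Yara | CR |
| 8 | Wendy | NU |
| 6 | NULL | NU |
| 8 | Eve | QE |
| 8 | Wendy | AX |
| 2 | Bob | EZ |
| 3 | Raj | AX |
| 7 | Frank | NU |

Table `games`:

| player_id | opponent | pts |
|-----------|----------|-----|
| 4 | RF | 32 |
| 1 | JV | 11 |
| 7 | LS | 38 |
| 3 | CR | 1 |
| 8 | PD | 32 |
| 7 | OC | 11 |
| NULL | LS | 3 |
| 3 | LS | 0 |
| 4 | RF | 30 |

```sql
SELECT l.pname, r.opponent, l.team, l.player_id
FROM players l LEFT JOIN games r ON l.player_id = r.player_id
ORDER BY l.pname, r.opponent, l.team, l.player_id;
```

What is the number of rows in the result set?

LEFT JOIN keeps every row from `players`; unmatched rows get NULL for `games`'s columns.
Matching on l.player_id = r.player_id. A NULL in a compared column never satisfies the condition.
- l (player_id=7) pairs with 2 row(s) of r.
- l (player_id=7) pairs with 2 row(s) of r.
- l (player_id=8) pairs with 1 row(s) of r.
- l (player_id=6) has no partner → padded with NULL.
- l (player_id=8) pairs with 1 row(s) of r.
- l (player_id=8) pairs with 1 row(s) of r.
- l (player_id=2) has no partner → padded with NULL.
- l (player_id=3) pairs with 2 row(s) of r.
- l (player_id=7) pairs with 2 row(s) of r.
Total: 11 matched + 2 padded = 13 rows.

13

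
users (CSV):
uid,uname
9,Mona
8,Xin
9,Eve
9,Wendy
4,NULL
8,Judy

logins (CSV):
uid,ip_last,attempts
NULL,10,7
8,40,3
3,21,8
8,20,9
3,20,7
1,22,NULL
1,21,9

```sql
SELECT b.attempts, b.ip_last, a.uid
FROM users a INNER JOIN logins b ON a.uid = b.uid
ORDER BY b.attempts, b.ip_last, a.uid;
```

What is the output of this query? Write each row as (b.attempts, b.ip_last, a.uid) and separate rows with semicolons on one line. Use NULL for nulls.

INNER JOIN keeps only pairs where the ON condition holds.
Matching on a.uid = b.uid. A NULL in a compared column never satisfies the condition.
Matched pairs: 4.

(3, 40, 8); (3, 40, 8); (9, 20, 8); (9, 20, 8)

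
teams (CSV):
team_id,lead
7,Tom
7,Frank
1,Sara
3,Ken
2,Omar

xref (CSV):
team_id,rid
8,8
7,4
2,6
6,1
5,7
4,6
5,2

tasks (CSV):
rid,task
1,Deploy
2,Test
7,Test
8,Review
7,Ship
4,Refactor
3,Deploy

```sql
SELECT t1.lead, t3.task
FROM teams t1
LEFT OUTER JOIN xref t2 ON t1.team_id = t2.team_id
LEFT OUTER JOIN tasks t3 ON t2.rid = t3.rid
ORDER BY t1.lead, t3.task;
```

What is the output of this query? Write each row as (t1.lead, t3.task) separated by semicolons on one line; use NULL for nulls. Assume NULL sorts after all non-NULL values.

(Frank, Refactor); (Ken, NULL); (Omar, NULL); (Sara, NULL); (Tom, Refactor)

Joins associate left-to-right: teams LEFT JOIN xref on team_id gives 5 intermediate row(s).
Then LEFT JOIN `tasks t3` on rid: each of those 5 rows is kept; rows whose t2.rid has no match in t3 get NULL for t3's columns.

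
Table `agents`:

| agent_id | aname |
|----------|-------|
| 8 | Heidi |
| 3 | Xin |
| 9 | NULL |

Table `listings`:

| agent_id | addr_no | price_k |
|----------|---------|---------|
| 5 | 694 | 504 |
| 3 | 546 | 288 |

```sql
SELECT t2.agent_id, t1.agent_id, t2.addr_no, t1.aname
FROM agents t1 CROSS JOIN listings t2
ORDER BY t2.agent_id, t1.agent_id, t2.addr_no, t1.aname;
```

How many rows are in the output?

6

CROSS JOIN pairs every row of `agents` with every row of `listings`: 3 × 2 = 6 rows.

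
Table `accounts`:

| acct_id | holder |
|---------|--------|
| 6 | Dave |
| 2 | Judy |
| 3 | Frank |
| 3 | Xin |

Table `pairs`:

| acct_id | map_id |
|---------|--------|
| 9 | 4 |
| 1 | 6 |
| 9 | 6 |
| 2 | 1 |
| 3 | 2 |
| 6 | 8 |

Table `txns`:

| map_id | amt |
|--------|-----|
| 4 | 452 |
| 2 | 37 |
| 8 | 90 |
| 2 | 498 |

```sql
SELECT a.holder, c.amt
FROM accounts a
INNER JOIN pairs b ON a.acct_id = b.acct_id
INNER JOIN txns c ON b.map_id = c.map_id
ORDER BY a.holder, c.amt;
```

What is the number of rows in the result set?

Step 1 — a INNER JOIN b on acct_id → 4 row(s).
Then INNER JOIN `txns c` on map_id: keep only rows whose b.map_id appears in c.
Result: 5 row(s).

5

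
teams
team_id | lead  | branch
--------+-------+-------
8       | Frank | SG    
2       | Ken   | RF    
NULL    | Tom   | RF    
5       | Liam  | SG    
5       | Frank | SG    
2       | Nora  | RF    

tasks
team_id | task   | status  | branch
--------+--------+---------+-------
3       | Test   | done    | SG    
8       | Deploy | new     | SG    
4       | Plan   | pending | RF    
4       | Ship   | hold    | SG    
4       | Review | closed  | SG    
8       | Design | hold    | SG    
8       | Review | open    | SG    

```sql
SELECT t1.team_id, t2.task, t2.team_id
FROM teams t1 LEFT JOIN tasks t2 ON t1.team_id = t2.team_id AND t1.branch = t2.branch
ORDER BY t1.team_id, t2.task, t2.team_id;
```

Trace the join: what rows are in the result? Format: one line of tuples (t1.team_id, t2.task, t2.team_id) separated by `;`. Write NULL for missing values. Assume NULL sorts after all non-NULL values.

LEFT JOIN keeps every row from `teams`; unmatched rows get NULL for `tasks`'s columns.
Matching on t1.team_id = t2.team_id AND t1.branch = t2.branch. A NULL in a compared column never satisfies the condition.
- t1 (team_id=8, branch=SG) pairs with 3 row(s) of t2.
- t1 (team_id=2, branch=RF) has no partner → padded with NULL.
- t1 (team_id=NULL, branch=RF) has no partner → padded with NULL.
- t1 (team_id=5, branch=SG) has no partner → padded with NULL.
- t1 (team_id=5, branch=SG) has no partner → padded with NULL.
- t1 (team_id=2, branch=RF) has no partner → padded with NULL.
After projecting and ordering:
t1.team_id | t2.task | t2.team_id
2 | NULL | NULL
2 | NULL | NULL
5 | NULL | NULL
5 | NULL | NULL
8 | Deploy | 8
8 | Design | 8
8 | Review | 8
NULL | NULL | NULL

(2, NULL, NULL); (2, NULL, NULL); (5, NULL, NULL); (5, NULL, NULL); (8, Deploy, 8); (8, Design, 8); (8, Review, 8); (NULL, NULL, NULL)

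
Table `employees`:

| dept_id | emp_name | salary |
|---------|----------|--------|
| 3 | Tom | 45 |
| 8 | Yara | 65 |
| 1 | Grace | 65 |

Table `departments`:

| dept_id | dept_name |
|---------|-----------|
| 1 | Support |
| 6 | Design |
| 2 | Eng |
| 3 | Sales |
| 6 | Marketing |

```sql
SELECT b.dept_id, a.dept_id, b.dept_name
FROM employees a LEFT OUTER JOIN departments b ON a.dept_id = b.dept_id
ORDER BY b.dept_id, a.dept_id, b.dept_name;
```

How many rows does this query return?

LEFT JOIN keeps every row from `employees`; unmatched rows get NULL for `departments`'s columns.
Matching on a.dept_id = b.dept_id.
- a row (dept_id=3): matches 1 b row(s) → 1 output row(s).
- a row (dept_id=8): no match → kept, b columns NULL.
- a row (dept_id=1): matches 1 b row(s) → 1 output row(s).
Total: 2 matched + 1 padded = 3 rows.

3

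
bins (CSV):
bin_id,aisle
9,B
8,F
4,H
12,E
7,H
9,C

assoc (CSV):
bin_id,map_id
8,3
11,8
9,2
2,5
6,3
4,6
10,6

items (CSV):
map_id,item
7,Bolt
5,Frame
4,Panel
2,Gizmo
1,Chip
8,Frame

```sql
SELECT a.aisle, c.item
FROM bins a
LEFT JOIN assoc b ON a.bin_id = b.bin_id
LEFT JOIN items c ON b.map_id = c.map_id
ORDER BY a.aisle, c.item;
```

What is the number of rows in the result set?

Evaluate left to right. First `bins a LEFT JOIN assoc b` on bin_id: 6 row(s).
Then LEFT JOIN `items c` on map_id: each of those 6 rows is kept; rows whose b.map_id has no match in c get NULL for c's columns.
Result: 6 row(s).

6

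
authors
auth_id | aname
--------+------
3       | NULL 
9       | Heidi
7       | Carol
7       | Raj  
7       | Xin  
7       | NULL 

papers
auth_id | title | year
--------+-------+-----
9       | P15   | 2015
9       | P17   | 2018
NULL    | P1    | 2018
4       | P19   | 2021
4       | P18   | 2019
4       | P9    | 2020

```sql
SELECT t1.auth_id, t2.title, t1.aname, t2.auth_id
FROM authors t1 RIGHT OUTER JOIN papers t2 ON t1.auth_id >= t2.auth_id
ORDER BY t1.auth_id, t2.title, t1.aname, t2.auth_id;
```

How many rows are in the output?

18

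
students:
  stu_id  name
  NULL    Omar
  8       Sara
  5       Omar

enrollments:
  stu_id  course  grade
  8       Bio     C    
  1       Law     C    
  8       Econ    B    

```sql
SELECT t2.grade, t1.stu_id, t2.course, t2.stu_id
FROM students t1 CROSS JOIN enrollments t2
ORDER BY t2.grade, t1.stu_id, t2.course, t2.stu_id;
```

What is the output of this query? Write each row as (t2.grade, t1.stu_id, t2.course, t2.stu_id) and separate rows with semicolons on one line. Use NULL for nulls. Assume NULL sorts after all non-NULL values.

(B, 5, Econ, 8); (B, 8, Econ, 8); (B, NULL, Econ, 8); (C, 5, Bio, 8); (C, 5, Law, 1); (C, 8, Bio, 8); (C, 8, Law, 1); (C, NULL, Bio, 8); (C, NULL, Law, 1)

CROSS JOIN pairs every row of `students` with every row of `enrollments`: 3 × 3 = 9 rows.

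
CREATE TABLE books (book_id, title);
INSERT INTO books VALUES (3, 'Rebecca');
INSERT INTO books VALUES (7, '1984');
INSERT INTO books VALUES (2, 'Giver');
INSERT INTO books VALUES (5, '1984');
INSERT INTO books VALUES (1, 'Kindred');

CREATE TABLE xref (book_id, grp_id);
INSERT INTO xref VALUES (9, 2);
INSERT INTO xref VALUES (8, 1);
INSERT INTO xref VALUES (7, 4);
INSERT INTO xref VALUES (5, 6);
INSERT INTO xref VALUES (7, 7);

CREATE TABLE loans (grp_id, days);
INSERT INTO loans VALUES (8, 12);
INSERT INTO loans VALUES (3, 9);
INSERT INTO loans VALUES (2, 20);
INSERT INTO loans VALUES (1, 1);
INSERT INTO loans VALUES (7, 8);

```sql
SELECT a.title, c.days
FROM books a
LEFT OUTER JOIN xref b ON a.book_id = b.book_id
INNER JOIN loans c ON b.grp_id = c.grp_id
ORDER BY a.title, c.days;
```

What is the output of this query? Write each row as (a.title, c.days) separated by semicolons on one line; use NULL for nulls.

Evaluate left to right. First `books a LEFT JOIN xref b` on book_id: 6 row(s).
Then INNER JOIN `loans c` on grp_id: keep only rows whose b.grp_id appears in c.

(1984, 8)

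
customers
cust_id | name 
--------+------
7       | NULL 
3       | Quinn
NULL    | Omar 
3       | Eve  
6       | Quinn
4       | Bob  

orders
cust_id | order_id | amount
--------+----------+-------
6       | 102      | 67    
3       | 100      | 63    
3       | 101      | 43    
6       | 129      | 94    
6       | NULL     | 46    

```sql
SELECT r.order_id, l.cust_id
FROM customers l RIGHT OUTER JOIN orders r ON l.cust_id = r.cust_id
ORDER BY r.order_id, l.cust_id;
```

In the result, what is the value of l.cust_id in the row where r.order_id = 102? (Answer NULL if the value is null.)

RIGHT JOIN keeps every row from `orders`; unmatched rows get NULL for `customers`'s columns.
Matching on l.cust_id = r.cust_id. A NULL in a compared column never satisfies the condition.
- cust_id=7: no matching r row.
- cust_id=3: 2 matching r row(s), so 2 row(s) emitted.
- cust_id=NULL: no matching r row.
- cust_id=3: 2 matching r row(s), so 2 row(s) emitted.
- cust_id=6: 3 matching r row(s), so 3 row(s) emitted.
- cust_id=4: no matching r row.
- every r row matched at least one l row.

6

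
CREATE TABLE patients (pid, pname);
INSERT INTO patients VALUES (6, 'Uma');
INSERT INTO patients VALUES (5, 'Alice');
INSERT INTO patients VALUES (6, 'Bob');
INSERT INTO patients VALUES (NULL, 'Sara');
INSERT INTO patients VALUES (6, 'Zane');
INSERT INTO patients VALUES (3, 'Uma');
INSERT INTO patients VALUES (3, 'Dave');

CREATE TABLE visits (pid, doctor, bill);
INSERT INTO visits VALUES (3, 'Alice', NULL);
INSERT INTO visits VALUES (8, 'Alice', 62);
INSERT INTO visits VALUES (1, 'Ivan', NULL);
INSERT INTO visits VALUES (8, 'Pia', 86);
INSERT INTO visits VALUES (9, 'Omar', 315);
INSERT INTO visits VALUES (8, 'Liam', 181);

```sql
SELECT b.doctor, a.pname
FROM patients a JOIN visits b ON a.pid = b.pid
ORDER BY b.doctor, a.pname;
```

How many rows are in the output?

2

INNER JOIN keeps only pairs where the ON condition holds.
Matching on a.pid = b.pid. A NULL in a compared column never satisfies the condition.
- a (pid=6) has no partner → excluded.
- a (pid=5) has no partner → excluded.
- a (pid=6) has no partner → excluded.
- a (pid=NULL) has no partner → excluded.
- a (pid=6) has no partner → excluded.
- a (pid=3) pairs with 1 row(s) of b.
- a (pid=3) pairs with 1 row(s) of b.
Total: 2 rows.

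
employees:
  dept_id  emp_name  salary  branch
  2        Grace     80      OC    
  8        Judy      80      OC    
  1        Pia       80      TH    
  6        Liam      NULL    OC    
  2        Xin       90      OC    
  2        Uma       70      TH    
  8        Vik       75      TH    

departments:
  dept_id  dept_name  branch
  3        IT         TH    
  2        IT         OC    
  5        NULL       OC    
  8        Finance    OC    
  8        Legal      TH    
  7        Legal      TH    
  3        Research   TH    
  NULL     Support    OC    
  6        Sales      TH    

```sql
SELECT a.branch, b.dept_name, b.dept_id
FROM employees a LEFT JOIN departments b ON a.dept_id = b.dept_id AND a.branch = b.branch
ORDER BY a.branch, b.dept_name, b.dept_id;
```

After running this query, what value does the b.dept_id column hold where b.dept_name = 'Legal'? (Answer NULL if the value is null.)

LEFT JOIN keeps every row from `employees`; unmatched rows get NULL for `departments`'s columns.
Matching on a.dept_id = b.dept_id AND a.branch = b.branch. A NULL in a compared column never satisfies the condition.
- a row (dept_id=2, branch=OC): matches 1 b row(s) → 1 output row(s).
- a row (dept_id=8, branch=OC): matches 1 b row(s) → 1 output row(s).
- a row (dept_id=1, branch=TH): no match → kept, b columns NULL.
- a row (dept_id=6, branch=OC): no match → kept, b columns NULL.
- a row (dept_id=2, branch=OC): matches 1 b row(s) → 1 output row(s).
- a row (dept_id=2, branch=TH): no match → kept, b columns NULL.
- a row (dept_id=8, branch=TH): matches 1 b row(s) → 1 output row(s).

8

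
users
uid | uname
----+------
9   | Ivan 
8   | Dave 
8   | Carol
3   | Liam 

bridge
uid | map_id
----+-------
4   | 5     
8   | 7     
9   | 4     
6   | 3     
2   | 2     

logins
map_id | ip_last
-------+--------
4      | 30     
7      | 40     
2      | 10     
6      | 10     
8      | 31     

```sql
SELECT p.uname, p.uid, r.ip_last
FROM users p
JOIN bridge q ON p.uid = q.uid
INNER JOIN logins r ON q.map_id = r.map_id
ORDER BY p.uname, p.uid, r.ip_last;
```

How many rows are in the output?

3

Joins associate left-to-right: users INNER JOIN bridge on uid gives 3 intermediate row(s).
Then INNER JOIN `logins r` on map_id: keep only rows whose q.map_id appears in r.
Result: 3 row(s).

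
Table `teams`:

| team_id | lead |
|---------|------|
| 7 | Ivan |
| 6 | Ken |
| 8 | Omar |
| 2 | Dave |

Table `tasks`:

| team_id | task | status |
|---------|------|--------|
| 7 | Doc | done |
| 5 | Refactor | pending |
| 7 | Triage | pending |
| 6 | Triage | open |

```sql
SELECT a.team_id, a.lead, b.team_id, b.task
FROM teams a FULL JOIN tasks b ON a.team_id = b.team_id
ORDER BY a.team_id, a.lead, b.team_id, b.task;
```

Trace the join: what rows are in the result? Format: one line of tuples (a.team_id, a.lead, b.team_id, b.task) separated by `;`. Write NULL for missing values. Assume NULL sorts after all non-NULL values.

(2, Dave, NULL, NULL); (6, Ken, 6, Triage); (7, Ivan, 7, Doc); (7, Ivan, 7, Triage); (8, Omar, NULL, NULL); (NULL, NULL, 5, Refactor)

FULL OUTER JOIN keeps every row from both sides; unmatched rows get NULL for the other side's columns.
Matching on a.team_id = b.team_id.
- team_id=7: 2 matching b row(s), so 2 row(s) emitted.
- team_id=6: 1 matching b row(s), so 1 row(s) emitted.
- team_id=8: no b row matches, row kept with b columns NULL.
- team_id=2: no b row matches, row kept with b columns NULL.
- 1 b row(s) had no a match → kept, a columns NULL.
After projecting and ordering:
a.team_id | a.lead | b.team_id | b.task
2 | Dave | NULL | NULL
6 | Ken | 6 | Triage
7 | Ivan | 7 | Doc
7 | Ivan | 7 | Triage
8 | Omar | NULL | NULL
NULL | NULL | 5 | Refactor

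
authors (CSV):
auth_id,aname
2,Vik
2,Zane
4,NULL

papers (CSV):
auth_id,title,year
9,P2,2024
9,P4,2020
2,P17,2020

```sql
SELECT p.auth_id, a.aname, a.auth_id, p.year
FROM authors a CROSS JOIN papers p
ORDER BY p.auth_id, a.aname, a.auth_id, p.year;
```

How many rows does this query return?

CROSS JOIN pairs every row of `authors` with every row of `papers`: 3 × 3 = 9 rows.

9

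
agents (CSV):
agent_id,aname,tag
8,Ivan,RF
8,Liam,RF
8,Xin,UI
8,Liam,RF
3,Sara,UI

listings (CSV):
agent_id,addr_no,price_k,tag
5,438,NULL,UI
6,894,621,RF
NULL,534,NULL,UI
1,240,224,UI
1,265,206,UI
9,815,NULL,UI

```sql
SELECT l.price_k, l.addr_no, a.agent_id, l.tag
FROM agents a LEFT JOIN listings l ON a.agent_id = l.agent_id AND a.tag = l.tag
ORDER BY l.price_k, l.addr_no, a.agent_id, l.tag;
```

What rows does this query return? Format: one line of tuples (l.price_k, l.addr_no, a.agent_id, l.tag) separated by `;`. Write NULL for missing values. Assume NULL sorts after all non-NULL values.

(NULL, NULL, 3, NULL); (NULL, NULL, 8, NULL); (NULL, NULL, 8, NULL); (NULL, NULL, 8, NULL); (NULL, NULL, 8, NULL)

LEFT JOIN keeps every row from `agents`; unmatched rows get NULL for `listings`'s columns.
Matching on a.agent_id = l.agent_id AND a.tag = l.tag. A NULL in a compared column never satisfies the condition.
- a[0] agent_id=8, tag=RF → no match; kept with NULLs on the l side.
- a[1] agent_id=8, tag=RF → no match; kept with NULLs on the l side.
- a[2] agent_id=8, tag=UI → no match; kept with NULLs on the l side.
- a[3] agent_id=8, tag=RF → no match; kept with NULLs on the l side.
- a[4] agent_id=3, tag=UI → no match; kept with NULLs on the l side.
After projecting and ordering:
l.price_k | l.addr_no | a.agent_id | l.tag
NULL | NULL | 3 | NULL
NULL | NULL | 8 | NULL
NULL | NULL | 8 | NULL
NULL | NULL | 8 | NULL
NULL | NULL | 8 | NULL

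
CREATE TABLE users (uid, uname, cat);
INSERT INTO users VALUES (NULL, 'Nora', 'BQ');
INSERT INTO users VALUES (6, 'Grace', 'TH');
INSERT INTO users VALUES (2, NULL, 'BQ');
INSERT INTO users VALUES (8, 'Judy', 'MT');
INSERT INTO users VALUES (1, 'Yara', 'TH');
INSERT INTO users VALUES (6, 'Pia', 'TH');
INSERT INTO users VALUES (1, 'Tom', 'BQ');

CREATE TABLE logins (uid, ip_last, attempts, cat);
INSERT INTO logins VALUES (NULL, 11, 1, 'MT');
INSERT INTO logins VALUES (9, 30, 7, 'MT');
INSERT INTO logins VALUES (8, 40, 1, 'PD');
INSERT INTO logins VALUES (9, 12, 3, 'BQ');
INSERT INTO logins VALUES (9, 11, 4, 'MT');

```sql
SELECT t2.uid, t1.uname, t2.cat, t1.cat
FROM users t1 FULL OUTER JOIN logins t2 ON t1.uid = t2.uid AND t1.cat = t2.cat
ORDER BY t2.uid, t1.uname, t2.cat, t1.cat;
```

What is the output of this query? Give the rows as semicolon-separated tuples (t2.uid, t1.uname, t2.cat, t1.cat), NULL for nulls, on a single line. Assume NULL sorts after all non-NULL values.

FULL OUTER JOIN keeps every row from both sides; unmatched rows get NULL for the other side's columns.
Matching on t1.uid = t2.uid AND t1.cat = t2.cat. A NULL in a compared column never satisfies the condition.
- t1 (uid=NULL, cat=BQ) has no partner → padded with NULL.
- t1 (uid=6, cat=TH) has no partner → padded with NULL.
- t1 (uid=2, cat=BQ) has no partner → padded with NULL.
- t1 (uid=8, cat=MT) has no partner → padded with NULL.
- t1 (uid=1, cat=TH) has no partner → padded with NULL.
- t1 (uid=6, cat=TH) has no partner → padded with NULL.
- t1 (uid=1, cat=BQ) has no partner → padded with NULL.
- plus 5 unmatched t2 row(s), each kept with NULL t1 columns.

(8, NULL, PD, NULL); (9, NULL, BQ, NULL); (9, NULL, MT, NULL); (9, NULL, MT, NULL); (NULL, Grace, NULL, TH); (NULL, Judy, NULL, MT); (NULL, Nora, NULL, BQ); (NULL, Pia, NULL, TH); (NULL, Tom, NULL, BQ); (NULL, Yara, NULL, TH); (NULL, NULL, MT, NULL); (NULL, NULL, NULL, BQ)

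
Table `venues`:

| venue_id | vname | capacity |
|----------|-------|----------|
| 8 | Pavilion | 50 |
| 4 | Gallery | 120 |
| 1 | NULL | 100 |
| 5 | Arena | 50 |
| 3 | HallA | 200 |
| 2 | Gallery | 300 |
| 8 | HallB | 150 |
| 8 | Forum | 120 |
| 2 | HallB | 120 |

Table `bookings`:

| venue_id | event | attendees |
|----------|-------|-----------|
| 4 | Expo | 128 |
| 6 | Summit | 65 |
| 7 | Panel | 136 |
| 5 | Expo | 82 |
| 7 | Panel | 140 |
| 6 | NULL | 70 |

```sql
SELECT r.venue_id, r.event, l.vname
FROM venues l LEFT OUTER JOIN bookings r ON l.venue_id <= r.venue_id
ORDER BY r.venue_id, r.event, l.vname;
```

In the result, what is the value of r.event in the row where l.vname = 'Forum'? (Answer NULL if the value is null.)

NULL

LEFT JOIN keeps every row from `venues`; unmatched rows get NULL for `bookings`'s columns.
Matching on l.venue_id <= r.venue_id.
- l (venue_id=8) has no partner → padded with NULL.
- l (venue_id=4) pairs with 6 row(s) of r.
- l (venue_id=1) pairs with 6 row(s) of r.
- l (venue_id=5) pairs with 5 row(s) of r.
- l (venue_id=3) pairs with 6 row(s) of r.
- l (venue_id=2) pairs with 6 row(s) of r.
- l (venue_id=8) has no partner → padded with NULL.
- l (venue_id=8) has no partner → padded with NULL.
- l (venue_id=2) pairs with 6 row(s) of r.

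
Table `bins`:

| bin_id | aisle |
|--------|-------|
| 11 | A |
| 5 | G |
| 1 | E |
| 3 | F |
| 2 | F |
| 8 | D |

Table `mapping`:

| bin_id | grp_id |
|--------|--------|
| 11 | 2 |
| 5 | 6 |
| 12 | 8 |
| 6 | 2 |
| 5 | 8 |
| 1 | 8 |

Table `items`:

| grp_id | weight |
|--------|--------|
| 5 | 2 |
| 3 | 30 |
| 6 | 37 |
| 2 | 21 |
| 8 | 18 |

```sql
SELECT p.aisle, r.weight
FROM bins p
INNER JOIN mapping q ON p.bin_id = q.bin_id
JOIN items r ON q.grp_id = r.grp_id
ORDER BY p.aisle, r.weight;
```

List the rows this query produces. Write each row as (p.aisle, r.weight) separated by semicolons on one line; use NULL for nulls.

(A, 21); (E, 18); (G, 18); (G, 37)

Evaluate left to right. First `bins p INNER JOIN mapping q` on bin_id: 4 row(s).
Then INNER JOIN `items r` on grp_id: keep only rows whose q.grp_id appears in r.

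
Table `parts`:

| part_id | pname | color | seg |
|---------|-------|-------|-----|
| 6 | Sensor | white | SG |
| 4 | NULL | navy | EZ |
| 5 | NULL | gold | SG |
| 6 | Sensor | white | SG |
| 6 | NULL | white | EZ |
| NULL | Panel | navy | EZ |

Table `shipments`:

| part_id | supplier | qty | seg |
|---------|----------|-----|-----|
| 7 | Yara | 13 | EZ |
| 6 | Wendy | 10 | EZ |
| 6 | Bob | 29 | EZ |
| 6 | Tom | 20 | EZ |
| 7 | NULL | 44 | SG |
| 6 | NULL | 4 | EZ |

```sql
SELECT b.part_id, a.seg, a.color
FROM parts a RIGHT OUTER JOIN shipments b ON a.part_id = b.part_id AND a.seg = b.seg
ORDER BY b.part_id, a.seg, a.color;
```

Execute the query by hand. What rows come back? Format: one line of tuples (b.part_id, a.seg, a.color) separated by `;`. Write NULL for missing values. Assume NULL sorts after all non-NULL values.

RIGHT JOIN keeps every row from `shipments`; unmatched rows get NULL for `parts`'s columns.
Matching on a.part_id = b.part_id AND a.seg = b.seg. A NULL in a compared column never satisfies the condition.
- a (part_id=6, seg=SG) has no partner in b.
- a (part_id=4, seg=EZ) has no partner in b.
- a (part_id=5, seg=SG) has no partner in b.
- a (part_id=6, seg=SG) has no partner in b.
- a (part_id=6, seg=EZ) pairs with 4 row(s) of b.
- a (part_id=NULL, seg=EZ) has no partner in b.
- 2 row(s) from b found no a partner → padded with NULL.
After projecting and ordering:
b.part_id | a.seg | a.color
6 | EZ | white
6 | EZ | white
6 | EZ | white
6 | EZ | white
7 | NULL | NULL
7 | NULL | NULL

(6, EZ, white); (6, EZ, white); (6, EZ, white); (6, EZ, white); (7, NULL, NULL); (7, NULL, NULL)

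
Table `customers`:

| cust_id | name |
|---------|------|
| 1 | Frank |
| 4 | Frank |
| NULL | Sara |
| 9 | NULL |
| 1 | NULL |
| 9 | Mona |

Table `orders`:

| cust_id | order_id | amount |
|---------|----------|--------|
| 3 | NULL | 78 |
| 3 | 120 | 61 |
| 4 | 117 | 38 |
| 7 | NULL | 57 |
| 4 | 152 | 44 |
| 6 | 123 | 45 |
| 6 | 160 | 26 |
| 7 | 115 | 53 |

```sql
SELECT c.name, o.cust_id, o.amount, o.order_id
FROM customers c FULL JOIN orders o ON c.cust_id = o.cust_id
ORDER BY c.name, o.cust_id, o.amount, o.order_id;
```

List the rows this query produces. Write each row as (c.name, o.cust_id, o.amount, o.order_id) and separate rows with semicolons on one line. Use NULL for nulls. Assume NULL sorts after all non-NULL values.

FULL OUTER JOIN keeps every row from both sides; unmatched rows get NULL for the other side's columns.
Matching on c.cust_id = o.cust_id. A NULL in a compared column never satisfies the condition.
Matched pairs: 2; unmatched c rows kept: 5; unmatched o rows kept: 6.

(Frank, 4, 38, 117); (Frank, 4, 44, 152); (Frank, NULL, NULL, NULL); (Mona, NULL, NULL, NULL); (Sara, NULL, NULL, NULL); (NULL, 3, 61, 120); (NULL, 3, 78, NULL); (NULL, 6, 26, 160); (NULL, 6, 45, 123); (NULL, 7, 53, 115); (NULL, 7, 57, NULL); (NULL, NULL, NULL, NULL); (NULL, NULL, NULL, NULL)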